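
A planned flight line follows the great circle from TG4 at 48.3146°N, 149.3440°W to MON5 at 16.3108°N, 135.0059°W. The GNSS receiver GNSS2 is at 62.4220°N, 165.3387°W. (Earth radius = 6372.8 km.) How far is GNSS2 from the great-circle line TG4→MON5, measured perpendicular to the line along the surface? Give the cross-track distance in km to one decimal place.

δ₁₃ = central angle TG4→GNSS2 = 0.291125 rad  (haversine)
θ₁₃ = bearing TG4→GNSS2 = 333.613°,  θ₁₂ = bearing TG4→MON5 = 154.911°
dₓₜ = R·arcsin(sin δ₁₃ · sin(θ₁₃ − θ₁₂)) = 6372.8·arcsin(0.28703·sin(178.701°)) = 41.461 km
|dₓₜ| = 41.461 km

41.5 km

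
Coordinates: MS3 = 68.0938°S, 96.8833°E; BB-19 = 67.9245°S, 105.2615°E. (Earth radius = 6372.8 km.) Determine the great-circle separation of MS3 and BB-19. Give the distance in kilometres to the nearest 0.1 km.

Δφ = 0.1693°,  Δλ = 8.3782°
a = sin²(Δφ/2) + cos φ₁ cos φ₂ sin²(Δλ/2) = 0.000750
c = 2·arcsin(√a) = 0.054793 rad = 3.1394°
d = R·c = 6372.8 × 0.054793 = 349.2 km

349.2 km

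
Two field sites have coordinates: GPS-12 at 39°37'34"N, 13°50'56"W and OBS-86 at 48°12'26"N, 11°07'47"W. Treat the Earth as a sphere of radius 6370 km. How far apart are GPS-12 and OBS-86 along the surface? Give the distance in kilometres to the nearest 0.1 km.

GPS-12: φ = +39.62611°, λ = -13.84889°
OBS-86: φ = +48.20722°, λ = -11.12972°
Δφ = 8.5811°,  Δλ = 2.7192°
a = sin²(Δφ/2) + cos φ₁ cos φ₂ sin²(Δλ/2) = 0.005886
c = 2·arcsin(√a) = 0.153594 rad = 8.8003°
d = R·c = 6370 × 0.153594 = 978.4 km

978.4 km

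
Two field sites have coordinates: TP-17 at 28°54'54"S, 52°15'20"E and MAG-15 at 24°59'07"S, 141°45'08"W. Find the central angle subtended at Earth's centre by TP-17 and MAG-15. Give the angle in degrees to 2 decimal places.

TP-17: φ = -28.91500°, λ = +52.25556°
MAG-15: φ = -24.98528°, λ = -141.75222°
Δφ = 3.9297°,  Δλ = 165.9922°
a = sin²(Δφ/2) + cos φ₁ cos φ₂ sin²(Δλ/2) = 0.782799
c = 2·arcsin(√a) = 2.171955 rad = 124.4439°

124.44°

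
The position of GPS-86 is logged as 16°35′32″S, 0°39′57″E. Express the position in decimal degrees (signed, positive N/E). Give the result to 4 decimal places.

-16.5922°, +0.6658°

lat: 16.5922° S → -16.5922°
lon: 0.6658° E → +0.6658°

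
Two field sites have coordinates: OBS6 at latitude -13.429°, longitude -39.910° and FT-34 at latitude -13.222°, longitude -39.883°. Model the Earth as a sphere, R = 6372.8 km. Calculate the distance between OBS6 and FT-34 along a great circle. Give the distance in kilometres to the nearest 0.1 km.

23.2 km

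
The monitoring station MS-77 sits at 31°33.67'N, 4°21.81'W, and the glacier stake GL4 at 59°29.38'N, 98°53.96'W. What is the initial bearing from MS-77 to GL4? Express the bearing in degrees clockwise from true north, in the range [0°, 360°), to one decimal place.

326.2°

MS-77: φ = +31.56117°, λ = -4.36350°
GL4: φ = +59.48967°, λ = -98.89933°
Δλ = -94.5358°
y = sin Δλ · cos φ₂ = -0.506104
x = cos φ₁ sin φ₂ − sin φ₁ cos φ₂ cos Δλ = 0.755115
θ = atan2(y, x) = -33.8313° → 326.1687° (mod 360°)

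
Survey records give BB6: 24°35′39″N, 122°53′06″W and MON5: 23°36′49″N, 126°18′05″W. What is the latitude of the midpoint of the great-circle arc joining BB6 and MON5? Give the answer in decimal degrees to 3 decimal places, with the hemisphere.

BB6: φ = +24.59417°, λ = -122.88500°
MON5: φ = +23.61361°, λ = -126.30139°
Bx = cos φ₂ cos Δλ = 0.914639,  By = cos φ₂ sin Δλ = -0.054602
φₘ = atan2(sin φ₁ + sin φ₂, √((cos φ₁ + Bx)² + By²)) = 24.11338°
λₘ = λ₁ + atan2(By, cos φ₁ + Bx) = -124.59974°

24.113°N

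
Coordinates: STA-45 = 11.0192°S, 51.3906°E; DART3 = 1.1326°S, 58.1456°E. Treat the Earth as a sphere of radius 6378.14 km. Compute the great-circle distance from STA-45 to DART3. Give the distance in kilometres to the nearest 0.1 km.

1330.0 km

Δφ = 9.8866°,  Δλ = 6.7550°
a = sin²(Δφ/2) + cos φ₁ cos φ₂ sin²(Δλ/2) = 0.010831
c = 2·arcsin(√a) = 0.208526 rad = 11.9477°
d = R·c = 6378.14 × 0.208526 = 1330.0 km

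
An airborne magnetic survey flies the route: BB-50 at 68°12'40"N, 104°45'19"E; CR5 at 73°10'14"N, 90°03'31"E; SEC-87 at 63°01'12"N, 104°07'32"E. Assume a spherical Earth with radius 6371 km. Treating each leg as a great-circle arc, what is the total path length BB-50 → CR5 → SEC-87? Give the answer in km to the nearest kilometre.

BB-50: φ = +68.21111°, λ = +104.75528°
CR5: φ = +73.17056°, λ = +90.05861°
SEC-87: φ = +63.02000°, λ = +104.12556°
BB-50→CR5: c = 0.120571 rad, d = 768.16 km
CR5→SEC-87: c = 0.198268 rad, d = 1263.17 km
Total = 768.16 + 1263.17 = 2031.33 km

2031 km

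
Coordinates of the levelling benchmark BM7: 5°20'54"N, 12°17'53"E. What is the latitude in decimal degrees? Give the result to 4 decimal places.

5.3483°N

5° + 20′/60 + 54″/3600 = 5 + 0.33333 + 0.01500 = 5.3483°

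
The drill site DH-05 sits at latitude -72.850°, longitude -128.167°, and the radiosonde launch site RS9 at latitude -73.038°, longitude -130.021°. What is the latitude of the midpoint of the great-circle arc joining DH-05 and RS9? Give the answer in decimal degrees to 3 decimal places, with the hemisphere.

Bx = cos φ₂ cos Δλ = 0.291585,  By = cos φ₂ sin Δλ = -0.009439
φₘ = atan2(sin φ₁ + sin φ₂, √((cos φ₁ + Bx)² + By²)) = -72.94610°
λₘ = λ₁ + atan2(By, cos φ₁ + Bx) = -129.08904°

72.946°S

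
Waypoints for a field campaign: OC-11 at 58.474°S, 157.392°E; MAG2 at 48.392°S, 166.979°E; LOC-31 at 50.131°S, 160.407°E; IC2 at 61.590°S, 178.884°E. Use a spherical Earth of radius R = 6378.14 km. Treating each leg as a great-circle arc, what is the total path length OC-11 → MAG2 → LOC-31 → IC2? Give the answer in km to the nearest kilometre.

3510 km

OC-11→MAG2: c = 0.201792 rad, d = 1287.06 km
MAG2→LOC-31: c = 0.080740 rad, d = 514.97 km
LOC-31→IC2: c = 0.267839 rad, d = 1708.31 km
Total = 1287.06 + 514.97 + 1708.31 = 3510.34 km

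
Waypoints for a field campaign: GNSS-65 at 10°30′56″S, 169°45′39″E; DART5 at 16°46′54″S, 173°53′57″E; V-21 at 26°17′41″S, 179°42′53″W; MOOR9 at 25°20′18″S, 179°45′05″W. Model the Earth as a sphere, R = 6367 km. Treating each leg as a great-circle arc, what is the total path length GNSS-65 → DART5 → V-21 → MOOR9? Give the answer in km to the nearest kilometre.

2179 km

GNSS-65: φ = -10.51556°, λ = +169.76083°
DART5: φ = -16.78167°, λ = +173.89917°
V-21: φ = -26.29472°, λ = -179.71472°
MOOR9: φ = -25.33833°, λ = -179.75139°
GNSS-65→DART5: c = 0.129927 rad, d = 827.24 km
DART5→V-21: c = 0.195648 rad, d = 1245.69 km
V-21→MOOR9: c = 0.016702 rad, d = 106.34 km
Total = 827.24 + 1245.69 + 106.34 = 2179.28 km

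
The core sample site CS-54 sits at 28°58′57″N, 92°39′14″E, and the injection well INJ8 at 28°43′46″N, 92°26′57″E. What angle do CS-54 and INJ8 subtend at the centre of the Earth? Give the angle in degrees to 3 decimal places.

CS-54: φ = +28.98250°, λ = +92.65389°
INJ8: φ = +28.72944°, λ = +92.44917°
Δφ = -0.2531°,  Δλ = -0.2047°
a = sin²(Δφ/2) + cos φ₁ cos φ₂ sin²(Δλ/2) = 0.000007
c = 2·arcsin(√a) = 0.005413 rad = 0.3101°

0.310°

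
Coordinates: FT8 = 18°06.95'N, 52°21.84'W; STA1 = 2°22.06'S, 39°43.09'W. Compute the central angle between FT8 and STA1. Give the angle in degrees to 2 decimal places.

23.97°

FT8: φ = +18.11583°, λ = -52.36400°
STA1: φ = -2.36767°, λ = -39.71817°
Δφ = -20.4835°,  Δλ = 12.6458°
a = sin²(Δφ/2) + cos φ₁ cos φ₂ sin²(Δλ/2) = 0.043131
c = 2·arcsin(√a) = 0.418408 rad = 23.9730°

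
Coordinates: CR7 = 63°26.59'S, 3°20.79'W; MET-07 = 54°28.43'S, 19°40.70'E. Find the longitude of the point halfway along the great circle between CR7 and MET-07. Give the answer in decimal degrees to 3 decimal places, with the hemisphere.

9.686°E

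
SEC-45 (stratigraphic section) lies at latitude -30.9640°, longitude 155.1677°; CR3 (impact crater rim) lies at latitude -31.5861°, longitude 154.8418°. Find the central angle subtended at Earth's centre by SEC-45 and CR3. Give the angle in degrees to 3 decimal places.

0.682°

Δφ = -0.6221°,  Δλ = -0.3259°
a = sin²(Δφ/2) + cos φ₁ cos φ₂ sin²(Δλ/2) = 0.000035
c = 2·arcsin(√a) = 0.011896 rad = 0.6816°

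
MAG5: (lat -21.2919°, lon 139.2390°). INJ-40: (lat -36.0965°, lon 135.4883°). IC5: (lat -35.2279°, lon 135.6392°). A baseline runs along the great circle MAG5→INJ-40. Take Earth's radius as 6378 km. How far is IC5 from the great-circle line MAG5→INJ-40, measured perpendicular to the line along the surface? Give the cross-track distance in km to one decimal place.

δ₁₃ = central angle MAG5→IC5 = 0.249388 rad  (haversine)
θ₁₃ = bearing MAG5→IC5 = 191.994°,  θ₁₂ = bearing MAG5→INJ-40 = 191.659°
dₓₜ = R·arcsin(sin δ₁₃ · sin(θ₁₃ − θ₁₂)) = 6378·arcsin(0.24681·sin(0.334°)) = 9.185 km
|dₓₜ| = 9.185 km

9.2 km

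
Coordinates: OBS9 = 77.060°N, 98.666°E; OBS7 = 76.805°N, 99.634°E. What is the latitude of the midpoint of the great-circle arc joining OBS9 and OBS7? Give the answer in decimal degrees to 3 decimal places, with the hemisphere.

76.933°N

Bx = cos φ₂ cos Δλ = 0.228233,  By = cos φ₂ sin Δλ = 0.003856
φₘ = atan2(sin φ₁ + sin φ₂, √((cos φ₁ + Bx)² + By²)) = 76.93295°
λₘ = λ₁ + atan2(By, cos φ₁ + Bx) = 99.15464°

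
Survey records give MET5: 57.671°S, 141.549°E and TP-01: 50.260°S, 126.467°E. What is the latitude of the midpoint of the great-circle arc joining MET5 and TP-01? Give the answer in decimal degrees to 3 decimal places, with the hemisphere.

54.200°S

Bx = cos φ₂ cos Δλ = 0.617284,  By = cos φ₂ sin Δλ = -0.166348
φₘ = atan2(sin φ₁ + sin φ₂, √((cos φ₁ + Bx)² + By²)) = -54.20005°
λₘ = λ₁ + atan2(By, cos φ₁ + Bx) = 133.33278°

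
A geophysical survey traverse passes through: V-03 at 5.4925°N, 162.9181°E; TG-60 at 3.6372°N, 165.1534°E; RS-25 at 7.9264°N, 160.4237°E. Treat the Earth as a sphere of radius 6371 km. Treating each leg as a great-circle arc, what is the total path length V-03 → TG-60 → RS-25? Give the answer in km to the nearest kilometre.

1030 km

V-03→TG-60: c = 0.050604 rad, d = 322.40 km
TG-60→RS-25: c = 0.111112 rad, d = 707.90 km
Total = 322.40 + 707.90 = 1030.30 km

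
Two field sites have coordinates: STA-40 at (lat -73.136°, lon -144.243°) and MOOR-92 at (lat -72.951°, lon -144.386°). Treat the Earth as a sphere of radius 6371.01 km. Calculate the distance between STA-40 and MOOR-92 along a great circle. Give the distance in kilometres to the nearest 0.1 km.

21.1 km

Δφ = 0.1850°,  Δλ = -0.1430°
a = sin²(Δφ/2) + cos φ₁ cos φ₂ sin²(Δλ/2) = 0.000003
c = 2·arcsin(√a) = 0.003310 rad = 0.1896°
d = R·c = 6371.01 × 0.003310 = 21.1 km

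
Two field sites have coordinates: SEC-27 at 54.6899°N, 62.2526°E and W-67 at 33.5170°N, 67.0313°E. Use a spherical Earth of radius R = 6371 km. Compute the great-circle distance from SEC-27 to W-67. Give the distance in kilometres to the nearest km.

2384 km

Δφ = -21.1729°,  Δλ = 4.7787°
a = sin²(Δφ/2) + cos φ₁ cos φ₂ sin²(Δλ/2) = 0.034590
c = 2·arcsin(√a) = 0.374147 rad = 21.4371°
d = R·c = 6371 × 0.374147 = 2383.7 km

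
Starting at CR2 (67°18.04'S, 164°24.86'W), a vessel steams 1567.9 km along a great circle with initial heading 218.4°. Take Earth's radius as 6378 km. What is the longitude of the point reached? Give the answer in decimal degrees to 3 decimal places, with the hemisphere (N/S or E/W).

158.274°E

CR2: φ = -67.30067°, λ = -164.41433°
δ = d/R = 1567.9/6378 = 0.245829 rad
φ₂ = arcsin(sin φ₁ cos δ + cos φ₁ sin δ cos θ)
   = arcsin(-0.92254·0.96994 + 0.38590·0.24336·-0.78369) = -75.55905°
λ₂ = λ₁ + atan2(sin θ sin δ cos φ₁, cos δ − sin φ₁ sin φ₂) = 158.27399°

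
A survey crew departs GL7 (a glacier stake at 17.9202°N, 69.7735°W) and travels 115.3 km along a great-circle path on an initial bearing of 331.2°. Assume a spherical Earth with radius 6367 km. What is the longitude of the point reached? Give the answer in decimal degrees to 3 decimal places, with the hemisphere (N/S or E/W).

70.302°W

δ = d/R = 115.3/6367 = 0.018109 rad
φ₂ = arcsin(sin φ₁ cos δ + cos φ₁ sin δ cos θ)
   = arcsin(0.30769·0.99984 + 0.95149·0.01811·0.87631) = 18.82871°
λ₂ = λ₁ + atan2(sin θ sin δ cos φ₁, cos δ − sin φ₁ sin φ₂) = -70.30159°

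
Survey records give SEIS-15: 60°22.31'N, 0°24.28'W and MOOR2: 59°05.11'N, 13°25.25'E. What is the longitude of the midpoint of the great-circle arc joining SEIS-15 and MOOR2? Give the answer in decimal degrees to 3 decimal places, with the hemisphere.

6.642°E

SEIS-15: φ = +60.37183°, λ = -0.40467°
MOOR2: φ = +59.08517°, λ = +13.42083°
Bx = cos φ₂ cos Δλ = 0.498879,  By = cos φ₂ sin Δλ = 0.122772
φₘ = atan2(sin φ₁ + sin φ₂, √((cos φ₁ + Bx)² + By²)) = 59.91010°
λₘ = λ₁ + atan2(By, cos φ₁ + Bx) = 6.64172°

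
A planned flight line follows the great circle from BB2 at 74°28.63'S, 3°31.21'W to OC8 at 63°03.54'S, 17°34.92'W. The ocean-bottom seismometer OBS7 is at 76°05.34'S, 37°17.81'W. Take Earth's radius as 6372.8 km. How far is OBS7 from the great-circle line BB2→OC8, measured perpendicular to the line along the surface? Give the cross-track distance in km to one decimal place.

BB2: φ = -74.47717°, λ = -3.52017°
OC8: φ = -63.05900°, λ = -17.58200°
OBS7: φ = -76.08900°, λ = -37.29683°
δ₁₃ = central angle BB2→OBS7 = 0.150178 rad  (haversine)
θ₁₃ = bearing BB2→OBS7 = 243.299°,  θ₁₂ = bearing BB2→OC8 = 329.230°
dₓₜ = R·arcsin(sin δ₁₃ · sin(θ₁₃ − θ₁₂)) = 6372.8·arcsin(0.14961·sin(-85.931°)) = -954.627 km
|dₓₜ| = 954.627 km

954.6 km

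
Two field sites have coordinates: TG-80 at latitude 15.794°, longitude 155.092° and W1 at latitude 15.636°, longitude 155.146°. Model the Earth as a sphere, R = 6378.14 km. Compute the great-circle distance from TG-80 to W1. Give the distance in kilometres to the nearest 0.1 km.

Δφ = -0.1580°,  Δλ = 0.0540°
a = sin²(Δφ/2) + cos φ₁ cos φ₂ sin²(Δλ/2) = 0.000002
c = 2·arcsin(√a) = 0.002903 rad = 0.1663°
d = R·c = 6378.14 × 0.002903 = 18.5 km

18.5 km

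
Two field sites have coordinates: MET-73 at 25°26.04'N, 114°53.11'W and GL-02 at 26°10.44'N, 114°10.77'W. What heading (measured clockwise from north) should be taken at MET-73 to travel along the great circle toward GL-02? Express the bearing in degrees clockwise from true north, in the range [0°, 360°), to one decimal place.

40.5°

MET-73: φ = +25.43400°, λ = -114.88517°
GL-02: φ = +26.17400°, λ = -114.17950°
Δλ = 0.7057°
y = sin Δλ · cos φ₂ = 0.011053
x = cos φ₁ sin φ₂ − sin φ₁ cos φ₂ cos Δλ = 0.012944
θ = atan2(y, x) = 40.4937° → 40.4937° (mod 360°)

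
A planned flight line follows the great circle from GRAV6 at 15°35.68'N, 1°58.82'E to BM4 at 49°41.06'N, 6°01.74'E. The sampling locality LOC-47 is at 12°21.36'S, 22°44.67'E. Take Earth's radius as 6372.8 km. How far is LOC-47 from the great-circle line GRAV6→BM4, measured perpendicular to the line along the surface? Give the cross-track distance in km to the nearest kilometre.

GRAV6: φ = +15.59467°, λ = +1.98033°
BM4: φ = +49.68433°, λ = +6.02900°
LOC-47: φ = -12.35600°, λ = +22.74450°
δ₁₃ = central angle GRAV6→LOC-47 = 0.605462 rad  (haversine)
θ₁₃ = bearing GRAV6→LOC-47 = 142.520°,  θ₁₂ = bearing GRAV6→BM4 = 4.656°
dₓₜ = R·arcsin(sin δ₁₃ · sin(θ₁₃ − θ₁₂)) = 6372.8·arcsin(0.56914·sin(137.865°)) = 2496.694 km
|dₓₜ| = 2496.694 km

2497 km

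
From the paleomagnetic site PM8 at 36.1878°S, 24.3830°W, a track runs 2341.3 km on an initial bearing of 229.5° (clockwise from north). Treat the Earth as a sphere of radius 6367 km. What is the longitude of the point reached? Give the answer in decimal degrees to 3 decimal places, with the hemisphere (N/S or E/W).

48.338°W

δ = d/R = 2341.3/6367 = 0.367724 rad
φ₂ = arcsin(sin φ₁ cos δ + cos φ₁ sin δ cos θ)
   = arcsin(-0.59043·0.93315 + 0.80709·0.35949·-0.64945) = -47.67981°
λ₂ = λ₁ + atan2(sin θ sin δ cos φ₁, cos δ − sin φ₁ sin φ₂) = -48.33788°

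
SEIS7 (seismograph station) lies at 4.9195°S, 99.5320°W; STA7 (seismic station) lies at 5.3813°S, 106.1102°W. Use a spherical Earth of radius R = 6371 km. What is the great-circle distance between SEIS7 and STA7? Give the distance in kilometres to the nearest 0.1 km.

730.3 km

Δφ = -0.4618°,  Δλ = -6.5782°
a = sin²(Δφ/2) + cos φ₁ cos φ₂ sin²(Δλ/2) = 0.003281
c = 2·arcsin(√a) = 0.114631 rad = 6.5678°
d = R·c = 6371 × 0.114631 = 730.3 km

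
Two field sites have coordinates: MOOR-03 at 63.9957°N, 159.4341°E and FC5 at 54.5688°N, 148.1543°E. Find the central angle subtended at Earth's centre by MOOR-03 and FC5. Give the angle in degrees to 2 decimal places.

11.01°

Δφ = -9.4269°,  Δλ = -11.2798°
a = sin²(Δφ/2) + cos φ₁ cos φ₂ sin²(Δλ/2) = 0.009207
c = 2·arcsin(√a) = 0.192204 rad = 11.0125°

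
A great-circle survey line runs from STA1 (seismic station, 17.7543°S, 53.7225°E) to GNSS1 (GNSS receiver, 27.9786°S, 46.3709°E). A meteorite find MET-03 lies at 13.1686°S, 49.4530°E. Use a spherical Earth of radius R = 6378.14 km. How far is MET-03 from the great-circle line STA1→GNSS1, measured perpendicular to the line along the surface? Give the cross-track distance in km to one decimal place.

661.2 km

δ₁₃ = central angle STA1→MET-03 = 0.107519 rad  (haversine)
θ₁₃ = bearing STA1→MET-03 = 317.506°,  θ₁₂ = bearing STA1→GNSS1 = 212.161°
dₓₜ = R·arcsin(sin δ₁₃ · sin(θ₁₃ − θ₁₂)) = 6378.14·arcsin(0.10731·sin(105.345°)) = 661.231 km
|dₓₜ| = 661.231 km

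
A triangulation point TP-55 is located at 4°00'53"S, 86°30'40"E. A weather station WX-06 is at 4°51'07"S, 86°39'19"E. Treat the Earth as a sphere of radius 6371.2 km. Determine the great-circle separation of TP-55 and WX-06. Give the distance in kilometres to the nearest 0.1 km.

94.5 km

TP-55: φ = -4.01472°, λ = +86.51111°
WX-06: φ = -4.85194°, λ = +86.65528°
Δφ = -0.8372°,  Δλ = 0.1442°
a = sin²(Δφ/2) + cos φ₁ cos φ₂ sin²(Δλ/2) = 0.000055
c = 2·arcsin(√a) = 0.014826 rad = 0.8495°
d = R·c = 6371.2 × 0.014826 = 94.5 km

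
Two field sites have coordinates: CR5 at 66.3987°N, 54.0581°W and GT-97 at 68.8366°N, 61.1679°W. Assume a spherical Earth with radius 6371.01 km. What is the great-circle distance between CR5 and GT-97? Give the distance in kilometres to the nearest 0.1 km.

Δφ = 2.4379°,  Δλ = -7.1098°
a = sin²(Δφ/2) + cos φ₁ cos φ₂ sin²(Δλ/2) = 0.001008
c = 2·arcsin(√a) = 0.063517 rad = 3.6393°
d = R·c = 6371.01 × 0.063517 = 404.7 km

404.7 km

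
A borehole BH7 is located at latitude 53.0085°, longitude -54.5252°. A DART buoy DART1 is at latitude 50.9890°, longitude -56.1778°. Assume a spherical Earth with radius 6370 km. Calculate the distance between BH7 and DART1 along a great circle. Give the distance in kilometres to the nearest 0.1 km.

Δφ = -2.0195°,  Δλ = -1.6526°
a = sin²(Δφ/2) + cos φ₁ cos φ₂ sin²(Δλ/2) = 0.000389
c = 2·arcsin(√a) = 0.039465 rad = 2.2612°
d = R·c = 6370 × 0.039465 = 251.4 km

251.4 km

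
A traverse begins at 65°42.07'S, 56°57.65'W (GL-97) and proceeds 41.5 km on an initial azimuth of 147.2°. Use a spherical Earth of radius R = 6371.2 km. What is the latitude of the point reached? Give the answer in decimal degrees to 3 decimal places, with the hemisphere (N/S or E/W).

GL-97: φ = -65.70117°, λ = -56.96083°
δ = d/R = 41.5/6371.2 = 0.006514 rad
φ₂ = arcsin(sin φ₁ cos δ + cos φ₁ sin δ cos θ)
   = arcsin(-0.91141·0.99998 + 0.41150·0.00651·-0.84057) = -66.01407°
λ₂ = λ₁ + atan2(sin θ sin δ cos φ₁, cos δ − sin φ₁ sin φ₂) = -56.46350°

66.014°S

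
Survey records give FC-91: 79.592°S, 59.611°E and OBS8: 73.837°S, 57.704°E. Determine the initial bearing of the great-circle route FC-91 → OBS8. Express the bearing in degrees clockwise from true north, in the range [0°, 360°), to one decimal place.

354.7°

Δλ = -1.9070°
y = sin Δλ · cos φ₂ = -0.009263
x = cos φ₁ sin φ₂ − sin φ₁ cos φ₂ cos Δλ = 0.100123
θ = atan2(y, x) = -5.2860° → 354.7140° (mod 360°)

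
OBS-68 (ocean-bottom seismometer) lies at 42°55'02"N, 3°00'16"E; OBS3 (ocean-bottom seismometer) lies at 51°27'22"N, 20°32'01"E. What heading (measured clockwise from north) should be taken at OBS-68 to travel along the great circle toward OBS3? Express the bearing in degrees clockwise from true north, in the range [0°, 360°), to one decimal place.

48.1°

OBS-68: φ = +42.91722°, λ = +3.00444°
OBS3: φ = +51.45611°, λ = +20.53361°
Δλ = 17.5292°
y = sin Δλ · cos φ₂ = 0.187676
x = cos φ₁ sin φ₂ − sin φ₁ cos φ₂ cos Δλ = 0.168184
θ = atan2(y, x) = 48.1353° → 48.1353° (mod 360°)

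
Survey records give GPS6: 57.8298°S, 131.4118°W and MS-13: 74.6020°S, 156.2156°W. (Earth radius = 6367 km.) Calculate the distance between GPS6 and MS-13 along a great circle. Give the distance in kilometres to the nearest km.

2133 km

Δφ = -16.7722°,  Δλ = -24.8038°
a = sin²(Δφ/2) + cos φ₁ cos φ₂ sin²(Δλ/2) = 0.027791
c = 2·arcsin(√a) = 0.334977 rad = 19.1928°
d = R·c = 6367 × 0.334977 = 2132.8 km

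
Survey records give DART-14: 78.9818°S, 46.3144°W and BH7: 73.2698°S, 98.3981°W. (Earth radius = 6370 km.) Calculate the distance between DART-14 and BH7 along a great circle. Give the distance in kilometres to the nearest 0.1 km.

1460.6 km

Δφ = 5.7120°,  Δλ = -52.0837°
a = sin²(Δφ/2) + cos φ₁ cos φ₂ sin²(Δλ/2) = 0.013087
c = 2·arcsin(√a) = 0.229298 rad = 13.1378°
d = R·c = 6370 × 0.229298 = 1460.6 km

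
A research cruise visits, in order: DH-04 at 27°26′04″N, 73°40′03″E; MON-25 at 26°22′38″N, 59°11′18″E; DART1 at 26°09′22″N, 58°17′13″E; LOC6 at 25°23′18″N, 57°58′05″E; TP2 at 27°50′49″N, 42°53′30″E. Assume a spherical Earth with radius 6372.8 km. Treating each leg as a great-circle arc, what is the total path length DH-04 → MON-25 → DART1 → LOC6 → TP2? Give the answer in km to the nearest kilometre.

3147 km

DH-04: φ = +27.43444°, λ = +73.66750°
MON-25: φ = +26.37722°, λ = +59.18833°
DART1: φ = +26.15611°, λ = +58.28694°
LOC6: φ = +25.38833°, λ = +57.96806°
TP2: φ = +27.84694°, λ = +42.89167°
DH-04→MON-25: c = 0.225979 rad, d = 1440.12 km
MON-25→DART1: c = 0.014626 rad, d = 93.21 km
DART1→LOC6: c = 0.014307 rad, d = 91.17 km
LOC6→TP2: c = 0.238961 rad, d = 1522.85 km
Total = 1440.12 + 93.21 + 91.17 + 1522.85 = 3147.35 km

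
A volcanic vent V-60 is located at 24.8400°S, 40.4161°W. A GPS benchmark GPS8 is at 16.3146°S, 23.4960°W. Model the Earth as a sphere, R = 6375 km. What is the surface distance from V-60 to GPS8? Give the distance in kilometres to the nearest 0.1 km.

1998.8 km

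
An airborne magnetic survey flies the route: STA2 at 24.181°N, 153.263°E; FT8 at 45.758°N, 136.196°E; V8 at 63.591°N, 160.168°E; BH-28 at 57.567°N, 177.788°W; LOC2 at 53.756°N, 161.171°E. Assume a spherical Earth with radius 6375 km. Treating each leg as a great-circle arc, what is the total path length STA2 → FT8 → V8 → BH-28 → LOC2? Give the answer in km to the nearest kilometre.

STA2→FT8: c = 0.446659 rad, d = 2847.45 km
FT8→V8: c = 0.389269 rad, d = 2481.59 km
V8→BH-28: c = 0.214702 rad, d = 1368.73 km
BH-28→LOC2: c = 0.216539 rad, d = 1380.44 km
Total = 2847.45 + 2481.59 + 1368.73 + 1380.44 = 8078.21 km

8078 km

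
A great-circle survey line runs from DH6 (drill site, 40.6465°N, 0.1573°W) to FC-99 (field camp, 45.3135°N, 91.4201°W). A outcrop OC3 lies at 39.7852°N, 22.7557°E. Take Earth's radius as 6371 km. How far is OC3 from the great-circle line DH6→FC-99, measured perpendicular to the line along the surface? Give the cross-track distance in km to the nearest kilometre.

δ₁₃ = central angle DH6→OC3 = 0.304882 rad  (haversine)
θ₁₃ = bearing DH6→OC3 = 85.325°,  θ₁₂ = bearing DH6→FC-99 = 308.013°
dₓₜ = R·arcsin(sin δ₁₃ · sin(θ₁₃ − θ₁₂)) = 6371·arcsin(0.30018·sin(-222.687°)) = 1305.754 km
|dₓₜ| = 1305.754 km

1306 km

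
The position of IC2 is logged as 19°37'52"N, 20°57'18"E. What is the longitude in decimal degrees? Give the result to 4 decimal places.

20° + 57′/60 + 18″/3600 = 20 + 0.95000 + 0.00500 = 20.9550°

20.9550°E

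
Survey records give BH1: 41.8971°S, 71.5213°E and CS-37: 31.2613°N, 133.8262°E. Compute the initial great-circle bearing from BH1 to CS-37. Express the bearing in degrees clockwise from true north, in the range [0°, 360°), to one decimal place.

49.3°

Δλ = 62.3049°
y = sin Δλ · cos φ₂ = 0.756877
x = cos φ₁ sin φ₂ − sin φ₁ cos φ₂ cos Δλ = 0.651578
θ = atan2(y, x) = 49.2756° → 49.2756° (mod 360°)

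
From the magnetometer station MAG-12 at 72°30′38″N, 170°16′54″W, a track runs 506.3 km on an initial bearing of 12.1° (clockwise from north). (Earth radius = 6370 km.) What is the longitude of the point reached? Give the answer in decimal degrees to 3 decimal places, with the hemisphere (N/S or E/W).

MAG-12: φ = +72.51056°, λ = -170.28167°
δ = d/R = 506.3/6370 = 0.079482 rad
φ₂ = arcsin(sin φ₁ cos δ + cos φ₁ sin δ cos θ)
   = arcsin(0.95377·0.99684 + 0.30053·0.07940·0.97778) = 76.92954°
λ₂ = λ₁ + atan2(sin θ sin δ cos φ₁, cos δ − sin φ₁ sin φ₂) = -166.06119°

166.061°W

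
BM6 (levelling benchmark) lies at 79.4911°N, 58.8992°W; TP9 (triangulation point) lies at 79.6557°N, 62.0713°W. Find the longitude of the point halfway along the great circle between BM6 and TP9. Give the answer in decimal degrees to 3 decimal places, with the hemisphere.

Bx = cos φ₂ cos Δλ = 0.179288,  By = cos φ₂ sin Δλ = -0.009936
φₘ = atan2(sin φ₁ + sin φ₂, √((cos φ₁ + Bx)² + By²)) = 79.57731°
λₘ = λ₁ + atan2(By, cos φ₁ + Bx) = -60.47287°

60.473°W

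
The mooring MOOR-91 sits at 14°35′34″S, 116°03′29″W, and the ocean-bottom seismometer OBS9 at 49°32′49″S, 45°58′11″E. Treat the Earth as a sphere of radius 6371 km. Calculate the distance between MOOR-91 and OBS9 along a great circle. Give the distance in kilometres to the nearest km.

12668 km

MOOR-91: φ = -14.59278°, λ = -116.05806°
OBS9: φ = -49.54694°, λ = +45.96972°
Δφ = -34.9542°,  Δλ = 162.0278°
a = sin²(Δφ/2) + cos φ₁ cos φ₂ sin²(Δλ/2) = 0.702770
c = 2·arcsin(√a) = 1.988367 rad = 113.9250°
d = R·c = 6371 × 1.988367 = 12667.9 km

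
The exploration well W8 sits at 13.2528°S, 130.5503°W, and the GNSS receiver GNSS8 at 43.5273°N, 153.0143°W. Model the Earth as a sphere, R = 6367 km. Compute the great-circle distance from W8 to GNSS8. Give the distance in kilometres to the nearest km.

Δφ = 56.7801°,  Δλ = -22.4640°
a = sin²(Δφ/2) + cos φ₁ cos φ₂ sin²(Δλ/2) = 0.252849
c = 2·arcsin(√a) = 1.053764 rad = 60.3762°
d = R·c = 6367 × 1.053764 = 6709.3 km

6709 km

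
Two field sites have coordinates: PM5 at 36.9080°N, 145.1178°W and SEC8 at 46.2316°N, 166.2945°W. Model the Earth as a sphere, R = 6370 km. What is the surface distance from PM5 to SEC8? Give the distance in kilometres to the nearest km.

Δφ = 9.3236°,  Δλ = -21.1767°
a = sin²(Δφ/2) + cos φ₁ cos φ₂ sin²(Δλ/2) = 0.025281
c = 2·arcsin(√a) = 0.319358 rad = 18.2978°
d = R·c = 6370 × 0.319358 = 2034.3 km

2034 km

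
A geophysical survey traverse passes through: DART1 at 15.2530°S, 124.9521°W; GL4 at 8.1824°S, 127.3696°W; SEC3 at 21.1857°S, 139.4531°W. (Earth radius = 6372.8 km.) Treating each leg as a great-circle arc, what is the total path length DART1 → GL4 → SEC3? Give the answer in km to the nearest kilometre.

2772 km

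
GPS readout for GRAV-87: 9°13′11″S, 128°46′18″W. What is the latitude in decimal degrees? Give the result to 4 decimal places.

9.2197°S

9° + 13′/60 + 11″/3600 = 9 + 0.21667 + 0.00306 = 9.2197°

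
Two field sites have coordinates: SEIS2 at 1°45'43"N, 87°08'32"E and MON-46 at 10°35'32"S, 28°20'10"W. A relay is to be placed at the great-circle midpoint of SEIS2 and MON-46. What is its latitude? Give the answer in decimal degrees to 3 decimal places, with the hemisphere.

8.230°S

SEIS2: φ = +1.76194°, λ = +87.14222°
MON-46: φ = -10.59222°, λ = -28.33611°
Bx = cos φ₂ cos Δλ = -0.422840,  By = cos φ₂ sin Δλ = -0.887365
φₘ = atan2(sin φ₁ + sin φ₂, √((cos φ₁ + Bx)² + By²)) = -8.23015°
λₘ = λ₁ + atan2(By, cos φ₁ + Bx) = 30.16154°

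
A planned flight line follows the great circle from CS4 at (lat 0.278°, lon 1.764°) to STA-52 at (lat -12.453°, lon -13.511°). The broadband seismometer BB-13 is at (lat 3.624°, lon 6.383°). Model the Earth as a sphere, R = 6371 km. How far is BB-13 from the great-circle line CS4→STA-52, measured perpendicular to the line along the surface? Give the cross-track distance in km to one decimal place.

δ₁₃ = central angle CS4→BB-13 = 0.099499 rad  (haversine)
θ₁₃ = bearing CS4→BB-13 = 54.005°,  θ₁₂ = bearing CS4→STA-52 = 229.437°
dₓₜ = R·arcsin(sin δ₁₃ · sin(θ₁₃ − θ₁₂)) = 6371·arcsin(0.09934·sin(-175.432°)) = -50.400 km
|dₓₜ| = 50.400 km

50.4 km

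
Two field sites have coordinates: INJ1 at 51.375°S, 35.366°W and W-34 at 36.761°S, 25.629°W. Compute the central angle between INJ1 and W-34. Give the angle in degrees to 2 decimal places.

16.17°

Δφ = 14.6140°,  Δλ = 9.7370°
a = sin²(Δφ/2) + cos φ₁ cos φ₂ sin²(Δλ/2) = 0.019778
c = 2·arcsin(√a) = 0.282206 rad = 16.1692°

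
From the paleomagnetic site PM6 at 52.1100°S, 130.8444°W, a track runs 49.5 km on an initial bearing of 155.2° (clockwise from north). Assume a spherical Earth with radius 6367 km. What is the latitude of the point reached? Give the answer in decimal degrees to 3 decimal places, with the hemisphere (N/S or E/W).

δ = d/R = 49.5/6367 = 0.007774 rad
φ₂ = arcsin(sin φ₁ cos δ + cos φ₁ sin δ cos θ)
   = arcsin(-0.78919·0.99997 + 0.61415·0.00777·-0.90778) = -52.51397°
λ₂ = λ₁ + atan2(sin θ sin δ cos φ₁, cos δ − sin φ₁ sin φ₂) = -130.53738°

52.514°S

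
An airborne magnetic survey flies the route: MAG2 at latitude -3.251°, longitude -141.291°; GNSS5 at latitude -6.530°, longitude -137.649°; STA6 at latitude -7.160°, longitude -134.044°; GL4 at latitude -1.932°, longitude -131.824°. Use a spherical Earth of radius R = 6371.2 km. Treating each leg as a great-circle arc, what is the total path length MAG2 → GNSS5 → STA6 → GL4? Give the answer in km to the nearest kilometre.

MAG2→GNSS5: c = 0.085353 rad, d = 543.80 km
GNSS5→STA6: c = 0.063430 rad, d = 404.13 km
STA6→GL4: c = 0.099079 rad, d = 631.25 km
Total = 543.80 + 404.13 + 631.25 = 1579.18 km

1579 km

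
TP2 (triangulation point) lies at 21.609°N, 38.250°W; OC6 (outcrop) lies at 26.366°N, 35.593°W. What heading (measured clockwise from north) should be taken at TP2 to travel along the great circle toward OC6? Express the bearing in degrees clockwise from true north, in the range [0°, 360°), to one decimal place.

26.5°

Δλ = 2.6570°
y = sin Δλ · cos φ₂ = 0.041535
x = cos φ₁ sin φ₂ − sin φ₁ cos φ₂ cos Δλ = 0.083285
θ = atan2(y, x) = 26.5057° → 26.5057° (mod 360°)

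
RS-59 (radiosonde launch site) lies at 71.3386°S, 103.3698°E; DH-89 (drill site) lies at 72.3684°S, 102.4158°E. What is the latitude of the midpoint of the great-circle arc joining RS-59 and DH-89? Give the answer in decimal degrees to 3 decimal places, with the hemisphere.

Bx = cos φ₂ cos Δλ = 0.302854,  By = cos φ₂ sin Δλ = -0.005043
φₘ = atan2(sin φ₁ + sin φ₂, √((cos φ₁ + Bx)² + By²)) = -71.85409°
λₘ = λ₁ + atan2(By, cos φ₁ + Bx) = 102.90588°

71.854°S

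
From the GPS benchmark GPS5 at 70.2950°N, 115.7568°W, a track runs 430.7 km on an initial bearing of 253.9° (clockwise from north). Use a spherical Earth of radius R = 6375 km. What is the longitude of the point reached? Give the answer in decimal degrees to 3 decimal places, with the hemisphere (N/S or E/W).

δ = d/R = 430.7/6375 = 0.067561 rad
φ₂ = arcsin(sin φ₁ cos δ + cos φ₁ sin δ cos θ)
   = arcsin(0.94144·0.99772 + 0.33718·0.06751·-0.27731) = 68.90436°
λ₂ = λ₁ + atan2(sin θ sin δ cos φ₁, cos δ − sin φ₁ sin φ₂) = -126.13869°

126.139°W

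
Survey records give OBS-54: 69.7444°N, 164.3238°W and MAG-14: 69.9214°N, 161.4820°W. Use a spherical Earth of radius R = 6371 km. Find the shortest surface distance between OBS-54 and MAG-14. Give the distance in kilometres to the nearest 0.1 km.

Δφ = 0.1770°,  Δλ = 2.8418°
a = sin²(Δφ/2) + cos φ₁ cos φ₂ sin²(Δλ/2) = 0.000075
c = 2·arcsin(√a) = 0.017375 rad = 0.9955°
d = R·c = 6371 × 0.017375 = 110.7 km

110.7 km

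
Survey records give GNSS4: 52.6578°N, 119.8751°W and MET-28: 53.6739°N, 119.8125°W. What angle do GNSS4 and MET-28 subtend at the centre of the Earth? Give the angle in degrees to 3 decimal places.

1.017°

Δφ = 1.0161°,  Δλ = 0.0626°
a = sin²(Δφ/2) + cos φ₁ cos φ₂ sin²(Δλ/2) = 0.000079
c = 2·arcsin(√a) = 0.017746 rad = 1.0168°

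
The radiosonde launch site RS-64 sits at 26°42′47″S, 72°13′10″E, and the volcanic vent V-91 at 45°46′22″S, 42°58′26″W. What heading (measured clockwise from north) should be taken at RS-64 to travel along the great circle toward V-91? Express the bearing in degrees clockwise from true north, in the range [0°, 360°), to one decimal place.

RS-64: φ = -26.71306°, λ = +72.21944°
V-91: φ = -45.77278°, λ = -42.97389°
Δλ = -115.1933°
y = sin Δλ · cos φ₂ = -0.631157
x = cos φ₁ sin φ₂ − sin φ₁ cos φ₂ cos Δλ = -0.773566
θ = atan2(y, x) = -140.7888° → 219.2112° (mod 360°)

219.2°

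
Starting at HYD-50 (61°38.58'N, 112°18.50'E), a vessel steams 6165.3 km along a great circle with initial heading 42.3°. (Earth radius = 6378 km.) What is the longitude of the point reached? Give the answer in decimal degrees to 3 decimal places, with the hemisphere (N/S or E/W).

132.051°W

HYD-50: φ = +61.64300°, λ = +112.30833°
δ = d/R = 6165.3/6378 = 0.966651 rad
φ₂ = arcsin(sin φ₁ cos δ + cos φ₁ sin δ cos θ)
   = arcsin(0.88001·0.56806 + 0.47496·0.82299·0.73963) = 52.09299°
λ₂ = λ₁ + atan2(sin θ sin δ cos φ₁, cos δ − sin φ₁ sin φ₂) = -132.05105°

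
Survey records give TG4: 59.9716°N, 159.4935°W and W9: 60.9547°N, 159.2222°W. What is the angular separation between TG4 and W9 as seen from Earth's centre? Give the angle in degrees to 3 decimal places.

0.992°

Δφ = 0.9831°,  Δλ = 0.2713°
a = sin²(Δφ/2) + cos φ₁ cos φ₂ sin²(Δλ/2) = 0.000075
c = 2·arcsin(√a) = 0.017316 rad = 0.9922°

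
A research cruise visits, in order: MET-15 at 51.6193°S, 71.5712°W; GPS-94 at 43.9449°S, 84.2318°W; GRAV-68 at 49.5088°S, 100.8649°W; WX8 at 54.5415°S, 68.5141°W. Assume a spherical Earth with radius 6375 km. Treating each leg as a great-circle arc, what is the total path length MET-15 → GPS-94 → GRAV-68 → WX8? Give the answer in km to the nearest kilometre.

MET-15→GPS-94: c = 0.199462 rad, d = 1271.57 km
GPS-94→GRAV-68: c = 0.220783 rad, d = 1407.49 km
GRAV-68→WX8: c = 0.354908 rad, d = 2262.54 km
Total = 1271.57 + 1407.49 + 2262.54 = 4941.60 km

4942 km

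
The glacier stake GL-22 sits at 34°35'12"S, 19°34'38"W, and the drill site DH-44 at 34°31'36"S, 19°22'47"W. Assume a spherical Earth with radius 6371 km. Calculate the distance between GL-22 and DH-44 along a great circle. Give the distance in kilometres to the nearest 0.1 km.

19.3 km

GL-22: φ = -34.58667°, λ = -19.57722°
DH-44: φ = -34.52667°, λ = -19.37972°
Δφ = 0.0600°,  Δλ = 0.1975°
a = sin²(Δφ/2) + cos φ₁ cos φ₂ sin²(Δλ/2) = 0.000002
c = 2·arcsin(√a) = 0.003026 rad = 0.1734°
d = R·c = 6371 × 0.003026 = 19.3 km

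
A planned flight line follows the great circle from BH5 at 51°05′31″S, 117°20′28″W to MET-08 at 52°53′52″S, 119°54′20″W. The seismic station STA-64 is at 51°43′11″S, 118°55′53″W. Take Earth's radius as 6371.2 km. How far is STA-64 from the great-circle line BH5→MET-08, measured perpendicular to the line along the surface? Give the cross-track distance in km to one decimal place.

BH5: φ = -51.09194°, λ = -117.34111°
MET-08: φ = -52.89778°, λ = -119.90556°
STA-64: φ = -51.71972°, λ = -118.93139°
δ₁₃ = central angle BH5→STA-64 = 0.020489 rad  (haversine)
θ₁₃ = bearing BH5→STA-64 = 237.053°,  θ₁₂ = bearing BH5→MET-08 = 220.162°
dₓₜ = R·arcsin(sin δ₁₃ · sin(θ₁₃ − θ₁₂)) = 6371.2·arcsin(0.02049·sin(16.892°)) = 37.928 km
|dₓₜ| = 37.928 km

37.9 km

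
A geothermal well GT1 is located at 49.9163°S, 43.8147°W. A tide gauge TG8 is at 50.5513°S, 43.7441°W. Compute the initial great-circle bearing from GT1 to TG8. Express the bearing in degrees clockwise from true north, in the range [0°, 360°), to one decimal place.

176.0°

Δλ = 0.0706°
y = sin Δλ · cos φ₂ = 0.000783
x = cos φ₁ sin φ₂ − sin φ₁ cos φ₂ cos Δλ = -0.011083
θ = atan2(y, x) = 175.9592° → 175.9592° (mod 360°)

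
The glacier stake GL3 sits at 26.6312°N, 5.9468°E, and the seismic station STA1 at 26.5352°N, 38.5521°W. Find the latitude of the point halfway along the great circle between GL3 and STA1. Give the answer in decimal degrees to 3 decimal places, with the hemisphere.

Bx = cos φ₂ cos Δλ = 0.638129,  By = cos φ₂ sin Δλ = -0.627063
φₘ = atan2(sin φ₁ + sin φ₂, √((cos φ₁ + Bx)² + By²)) = 28.39790°
λₘ = λ₁ + atan2(By, cos φ₁ + Bx) = -16.31248°

28.398°N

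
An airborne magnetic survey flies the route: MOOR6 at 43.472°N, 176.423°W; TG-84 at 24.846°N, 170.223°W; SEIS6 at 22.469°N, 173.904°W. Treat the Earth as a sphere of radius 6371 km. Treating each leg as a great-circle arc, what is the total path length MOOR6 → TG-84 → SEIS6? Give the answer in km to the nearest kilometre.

MOOR6→TG-84: c = 0.336937 rad, d = 2146.62 km
TG-84→SEIS6: c = 0.071993 rad, d = 458.67 km
Total = 2146.62 + 458.67 = 2605.29 km

2605 km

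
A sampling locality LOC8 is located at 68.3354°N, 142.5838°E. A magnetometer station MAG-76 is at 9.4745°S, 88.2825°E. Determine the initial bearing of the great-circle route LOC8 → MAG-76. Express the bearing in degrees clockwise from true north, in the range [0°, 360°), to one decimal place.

233.4°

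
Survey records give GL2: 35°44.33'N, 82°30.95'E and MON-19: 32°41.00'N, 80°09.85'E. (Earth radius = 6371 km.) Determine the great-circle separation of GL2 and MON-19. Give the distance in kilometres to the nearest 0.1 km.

402.7 km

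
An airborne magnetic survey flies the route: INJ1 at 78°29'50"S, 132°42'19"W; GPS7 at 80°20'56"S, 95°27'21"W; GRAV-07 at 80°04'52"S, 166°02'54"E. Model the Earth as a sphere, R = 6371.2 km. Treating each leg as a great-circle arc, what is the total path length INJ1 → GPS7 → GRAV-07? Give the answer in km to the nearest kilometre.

2418 km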